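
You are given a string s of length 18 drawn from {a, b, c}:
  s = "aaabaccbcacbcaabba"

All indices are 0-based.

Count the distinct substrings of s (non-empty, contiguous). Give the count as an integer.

sorted suffixes:
  #0 SA[0]=17  'a'
  #1 SA[1]=0  'aaabaccbcacbcaabba'
  #2 SA[2]=1  'aabaccbcacbcaabba'
  #3 SA[3]=13  'aabba'
  #4 SA[4]=2  'abaccbcacbcaabba'
  #5 SA[5]=14  'abba'
  #6 SA[6]=9  'acbcaabba'
  #7 SA[7]=4  'accbcacbcaabba'
  #8 SA[8]=16  'ba'
  #9 SA[9]=3  'baccbcacbcaabba'
  #10 SA[10]=15  'bba'
  #11 SA[11]=11  'bcaabba'
  #12 SA[12]=7  'bcacbcaabba'
  #13 SA[13]=12  'caabba'
  #14 SA[14]=8  'cacbcaabba'
  #15 SA[15]=10  'cbcaabba'
  #16 SA[16]=6  'cbcacbcaabba'
  #17 SA[17]=5  'ccbcacbcaabba'

SA = [17, 0, 1, 13, 2, 14, 9, 4, 16, 3, 15, 11, 7, 12, 8, 10, 6, 5]
rank  pair      lcp
   1  s[17:],s[0:]  1  'a'
   2  s[0:],s[1:]  2  'aa'
   3  s[1:],s[13:]  3  'aab'
   4  s[13:],s[2:]  1  'a'
   5  s[2:],s[14:]  2  'ab'
   6  s[14:],s[9:]  1  'a'
   7  s[9:],s[4:]  2  'ac'
   8  s[4:],s[16:]  0  ''
   9  s[16:],s[3:]  2  'ba'
  10  s[3:],s[15:]  1  'b'
  11  s[15:],s[11:]  1  'b'
  12  s[11:],s[7:]  3  'bca'
  13  s[7:],s[12:]  0  ''
  14  s[12:],s[8:]  2  'ca'
  15  s[8:],s[10:]  1  'c'
  16  s[10:],s[6:]  4  'cbca'
  17  s[6:],s[5:]  1  'c'

n(n+1)/2 = 18·19/2 = 171
Σ LCP = 0 + 1 + 2 + 3 + 1 + 2 + 1 + 2 + 0 + 2 + 1 + 1 + 3 + 0 + 2 + 1 + 4 + 1 = 27
distinct = 171 − 27 = 144

144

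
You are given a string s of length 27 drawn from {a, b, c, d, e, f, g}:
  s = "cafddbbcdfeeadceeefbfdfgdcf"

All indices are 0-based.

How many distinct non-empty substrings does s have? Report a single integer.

rank | idx | suffix
   0 |  12 | adceeefbfdfgdcf
   1 |   1 | afddbbcdfeeadceeefbfdfgdcf
   2 |   5 | bbcdfeeadceeefbfdfgdcf
   3 |   6 | bcdfeeadceeefbfdfgdcf
   4 |  19 | bfdfgdcf
   5 |   0 | cafddbbcdfeeadceeefbfdfgdcf
   6 |   7 | cdfeeadceeefbfdfgdcf
   7 |  14 | ceeefbfdfgdcf
   8 |  25 | cf
   9 |   4 | dbbcdfeeadceeefbfdfgdcf
  10 |  13 | dceeefbfdfgdcf
  11 |  24 | dcf
  12 |   3 | ddbbcdfeeadceeefbfdfgdcf
  13 |   8 | dfeeadceeefbfdfgdcf
  14 |  21 | dfgdcf
  15 |  11 | eadceeefbfdfgdcf
  16 |  10 | eeadceeefbfdfgdcf
  17 |  15 | eeefbfdfgdcf
  18 |  16 | eefbfdfgdcf
  19 |  17 | efbfdfgdcf
  20 |  26 | f
  21 |  18 | fbfdfgdcf
  22 |   2 | fddbbcdfeeadceeefbfdfgdcf
  23 |  20 | fdfgdcf
  24 |   9 | feeadceeefbfdfgdcf
  25 |  22 | fgdcf
  26 |  23 | gdcf

SA = [12, 1, 5, 6, 19, 0, 7, 14, 25, 4, 13, 24, 3, 8, 21, 11, 10, 15, 16, 17, 26, 18, 2, 20, 9, 22, 23]
rank  pair      lcp
   1  s[12:],s[1:]  1  'a'
   2  s[1:],s[5:]  0  ''
   3  s[5:],s[6:]  1  'b'
   4  s[6:],s[19:]  1  'b'
   5  s[19:],s[0:]  0  ''
   6  s[0:],s[7:]  1  'c'
   7  s[7:],s[14:]  1  'c'
   8  s[14:],s[25:]  1  'c'
   9  s[25:],s[4:]  0  ''
  10  s[4:],s[13:]  1  'd'
  11  s[13:],s[24:]  2  'dc'
  12  s[24:],s[3:]  1  'd'
  13  s[3:],s[8:]  1  'd'
  14  s[8:],s[21:]  2  'df'
  15  s[21:],s[11:]  0  ''
  16  s[11:],s[10:]  1  'e'
  17  s[10:],s[15:]  2  'ee'
  18  s[15:],s[16:]  2  'ee'
  19  s[16:],s[17:]  1  'e'
  20  s[17:],s[26:]  0  ''
  21  s[26:],s[18:]  1  'f'
  22  s[18:],s[2:]  1  'f'
  23  s[2:],s[20:]  2  'fd'
  24  s[20:],s[9:]  1  'f'
  25  s[9:],s[22:]  1  'f'
  26  s[22:],s[23:]  0  ''

n(n+1)/2 = 27·28/2 = 378
Σ LCP = 0 + 1 + 0 + 1 + 1 + 0 + 1 + 1 + 1 + 0 + 1 + 2 + 1 + 1 + 2 + 0 + 1 + 2 + 2 + 1 + 0 + 1 + 1 + 2 + 1 + 1 + 0 = 25
distinct = 378 − 25 = 353

353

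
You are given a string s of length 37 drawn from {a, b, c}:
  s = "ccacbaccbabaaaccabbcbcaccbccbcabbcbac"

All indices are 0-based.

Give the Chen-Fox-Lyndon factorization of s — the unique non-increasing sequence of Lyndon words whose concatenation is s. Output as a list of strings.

["c", "c", "acbaccb", "ab", "aaaccabbcbcaccbccbcabbcbac"]

emit factor 1: 'c' (i=0, period=1)
emit factor 2: 'c' (i=1, period=1)
emit factor 3: 'acbaccb' (i=2, period=7)
emit factor 4: 'ab' (i=9, period=2)
emit factor 5: 'aaaccabbcbcaccbccbcabbcbac' (i=11, period=26)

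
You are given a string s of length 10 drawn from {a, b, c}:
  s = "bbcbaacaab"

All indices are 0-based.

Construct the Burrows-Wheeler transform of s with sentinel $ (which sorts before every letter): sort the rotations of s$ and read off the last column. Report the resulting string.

rank  rotation     last
    0  $bbcbaacaab  b
    1  aab$bbcbaac  c
    2  aacaab$bbcb  b
    3  ab$bbcbaaca  a
    4  acaab$bbcba  a
    5  b$bbcbaacaa  a
    6  baacaab$bbc  c
    7  bbcbaacaab$  $
    8  bcbaacaab$b  b
    9  caab$bbcbaa  a
   10  cbaacaab$bb  b

bcbaaac$bab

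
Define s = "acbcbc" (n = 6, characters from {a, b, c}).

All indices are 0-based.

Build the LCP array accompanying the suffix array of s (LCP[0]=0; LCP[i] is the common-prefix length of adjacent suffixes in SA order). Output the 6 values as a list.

rank | idx | suffix
   0 |   0 | acbcbc
   1 |   4 | bc
   2 |   2 | bcbc
   3 |   5 | c
   4 |   3 | cbc
   5 |   1 | cbcbc

SA = [0, 4, 2, 5, 3, 1]
[i] adj suffixes → lcp
  [1] 0/4 → 0 ('')
  [2] 4/2 → 2 ('bc')
  [3] 2/5 → 0 ('')
  [4] 5/3 → 1 ('c')
  [5] 3/1 → 3 ('cbc')

[0, 0, 2, 0, 1, 3]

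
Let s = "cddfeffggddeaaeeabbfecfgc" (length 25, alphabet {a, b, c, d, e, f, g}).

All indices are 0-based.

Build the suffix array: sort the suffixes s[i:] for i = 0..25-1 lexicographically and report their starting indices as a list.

[12, 16, 13, 17, 18, 24, 0, 21, 9, 1, 10, 2, 11, 15, 20, 14, 4, 19, 3, 5, 22, 6, 23, 8, 7]

rank | idx | suffix
   0 |  12 | aaeeabbfecfgc
   1 |  16 | abbfecfgc
   2 |  13 | aeeabbfecfgc
   3 |  17 | bbfecfgc
   4 |  18 | bfecfgc
   5 |  24 | c
   6 |   0 | cddfeffggddeaaeeabbfecfgc
   7 |  21 | cfgc
   8 |   9 | ddeaaeeabbfecfgc
   9 |   1 | ddfeffggddeaaeeabbfecfgc
  10 |  10 | deaaeeabbfecfgc
  11 |   2 | dfeffggddeaaeeabbfecfgc
  12 |  11 | eaaeeabbfecfgc
  13 |  15 | eabbfecfgc
  14 |  20 | ecfgc
  15 |  14 | eeabbfecfgc
  16 |   4 | effggddeaaeeabbfecfgc
  17 |  19 | fecfgc
  18 |   3 | feffggddeaaeeabbfecfgc
  19 |   5 | ffggddeaaeeabbfecfgc
  20 |  22 | fgc
  21 |   6 | fggddeaaeeabbfecfgc
  22 |  23 | gc
  23 |   8 | gddeaaeeabbfecfgc
  24 |   7 | ggddeaaeeabbfecfgc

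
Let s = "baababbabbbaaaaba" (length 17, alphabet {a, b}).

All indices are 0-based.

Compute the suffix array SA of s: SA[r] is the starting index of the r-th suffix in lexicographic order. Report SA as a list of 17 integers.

[16, 11, 12, 13, 1, 14, 2, 4, 7, 15, 10, 0, 3, 6, 9, 5, 8]

rank→(start, suffix):
  0 → (16, 'a')
  1 → (11, 'aaaaba')
  2 → (12, 'aaaba')
  3 → (13, 'aaba')
  4 → (1, 'aababbabbbaaaaba')
  5 → (14, 'aba')
  6 → (2, 'ababbabbbaaaaba')
  7 → (4, 'abbabbbaaaaba')
  8 → (7, 'abbbaaaaba')
  9 → (15, 'ba')
  10 → (10, 'baaaaba')
  11 → (0, 'baababbabbbaaaaba')
  12 → (3, 'babbabbbaaaaba')
  13 → (6, 'babbbaaaaba')
  14 → (9, 'bbaaaaba')
  15 → (5, 'bbabbbaaaaba')
  16 → (8, 'bbbaaaaba')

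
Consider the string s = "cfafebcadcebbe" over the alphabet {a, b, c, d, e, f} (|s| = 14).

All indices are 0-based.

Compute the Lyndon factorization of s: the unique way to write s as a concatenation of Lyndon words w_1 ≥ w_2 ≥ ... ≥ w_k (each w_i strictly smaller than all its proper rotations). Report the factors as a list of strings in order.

["cf", "afebc", "adcebbe"]

emit factor 1: 'cf' (i=0, period=2)
emit factor 2: 'afebc' (i=2, period=5)
emit factor 3: 'adcebbe' (i=7, period=7)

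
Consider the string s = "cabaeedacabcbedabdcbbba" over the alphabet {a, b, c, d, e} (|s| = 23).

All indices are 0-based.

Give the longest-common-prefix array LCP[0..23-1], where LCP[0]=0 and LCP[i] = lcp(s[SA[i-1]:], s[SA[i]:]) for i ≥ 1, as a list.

rank | idx | suffix
   0 |  22 | a
   1 |   1 | abaeedacabcbedabdcbbba
   2 |   9 | abcbedabdcbbba
   3 |  15 | abdcbbba
   4 |   7 | acabcbedabdcbbba
   5 |   3 | aeedacabcbedabdcbbba
   6 |  21 | ba
   7 |   2 | baeedacabcbedabdcbbba
   8 |  20 | bba
   9 |  19 | bbba
  10 |  10 | bcbedabdcbbba
  11 |  16 | bdcbbba
  12 |  12 | bedabdcbbba
  13 |   0 | cabaeedacabcbedabdcbbba
  14 |   8 | cabcbedabdcbbba
  15 |  18 | cbbba
  16 |  11 | cbedabdcbbba
  17 |  14 | dabdcbbba
  18 |   6 | dacabcbedabdcbbba
  19 |  17 | dcbbba
  20 |  13 | edabdcbbba
  21 |   5 | edacabcbedabdcbbba
  22 |   4 | eedacabcbedabdcbbba

SA = [22, 1, 9, 15, 7, 3, 21, 2, 20, 19, 10, 16, 12, 0, 8, 18, 11, 14, 6, 17, 13, 5, 4]
rank  pair      lcp
   1  s[22:],s[1:]  1  'a'
   2  s[1:],s[9:]  2  'ab'
   3  s[9:],s[15:]  2  'ab'
   4  s[15:],s[7:]  1  'a'
   5  s[7:],s[3:]  1  'a'
   6  s[3:],s[21:]  0  ''
   7  s[21:],s[2:]  2  'ba'
   8  s[2:],s[20:]  1  'b'
   9  s[20:],s[19:]  2  'bb'
  10  s[19:],s[10:]  1  'b'
  11  s[10:],s[16:]  1  'b'
  12  s[16:],s[12:]  1  'b'
  13  s[12:],s[0:]  0  ''
  14  s[0:],s[8:]  3  'cab'
  15  s[8:],s[18:]  1  'c'
  16  s[18:],s[11:]  2  'cb'
  17  s[11:],s[14:]  0  ''
  18  s[14:],s[6:]  2  'da'
  19  s[6:],s[17:]  1  'd'
  20  s[17:],s[13:]  0  ''
  21  s[13:],s[5:]  3  'eda'
  22  s[5:],s[4:]  1  'e'

[0, 1, 2, 2, 1, 1, 0, 2, 1, 2, 1, 1, 1, 0, 3, 1, 2, 0, 2, 1, 0, 3, 1]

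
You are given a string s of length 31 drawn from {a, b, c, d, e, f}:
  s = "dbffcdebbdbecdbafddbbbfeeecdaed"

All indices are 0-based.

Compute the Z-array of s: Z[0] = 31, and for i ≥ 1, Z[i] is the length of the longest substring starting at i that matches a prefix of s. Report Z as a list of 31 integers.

Z[0]=31
i=1: outside box; Z[1]=0
i=2: outside box; Z[2]=0
i=3: outside box; Z[3]=0
i=4: outside box; Z[4]=0
i=5: outside box; Z[5]=1 extend→box=[5,6)
i=6: outside box; Z[6]=0
i=7: outside box; Z[7]=0
i=8: outside box; Z[8]=0
i=9: outside box; Z[9]=2 extend→box=[9,11)
i=10: min(r-i=1, Z[1]=0)=0; Z[10]=0
i=11: outside box; Z[11]=0
i=12: outside box; Z[12]=0
i=13: outside box; Z[13]=2 extend→box=[13,15)
i=14: min(r-i=1, Z[1]=0)=0; Z[14]=0
i=15: outside box; Z[15]=0
i=16: outside box; Z[16]=0
i=17: outside box; Z[17]=1 extend→box=[17,18)
i=18: outside box; Z[18]=2 extend→box=[18,20)
i=19: min(r-i=1, Z[1]=0)=0; Z[19]=0
i=20: outside box; Z[20]=0
i=21: outside box; Z[21]=0
i=22: outside box; Z[22]=0
i=23: outside box; Z[23]=0
i=24: outside box; Z[24]=0
i=25: outside box; Z[25]=0
i=26: outside box; Z[26]=0
i=27: outside box; Z[27]=1 extend→box=[27,28)
i=28: outside box; Z[28]=0
i=29: outside box; Z[29]=0
i=30: outside box; Z[30]=1 extend→box=[30,31)

[31, 0, 0, 0, 0, 1, 0, 0, 0, 2, 0, 0, 0, 2, 0, 0, 0, 1, 2, 0, 0, 0, 0, 0, 0, 0, 0, 1, 0, 0, 1]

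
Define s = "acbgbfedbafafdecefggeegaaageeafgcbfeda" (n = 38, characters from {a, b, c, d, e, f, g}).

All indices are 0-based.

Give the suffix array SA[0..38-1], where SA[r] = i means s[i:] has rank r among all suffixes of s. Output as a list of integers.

sorted suffixes:
  #0 SA[0]=37  'a'
  #1 SA[1]=23  'aaageeafgcbfeda'
  #2 SA[2]=24  'aageeafgcbfeda'
  #3 SA[3]=0  'acbgbfedbafafdecefggeegaaageeafgcbfeda'
  #4 SA[4]=9  'afafdecefggeegaaageeafgcbfeda'
  #5 SA[5]=11  'afdecefggeegaaageeafgcbfeda'
  #6 SA[6]=29  'afgcbfeda'
  #7 SA[7]=25  'ageeafgcbfeda'
  #8 SA[8]=8  'bafafdecefggeegaaageeafgcbfeda'
  #9 SA[9]=33  'bfeda'
  #10 SA[10]=4  'bfedbafafdecefggeegaaageeafgcbfeda'
  #11 SA[11]=2  'bgbfedbafafdecefggeegaaageeafgcbfeda'
  #12 SA[12]=32  'cbfeda'
  #13 SA[13]=1  'cbgbfedbafafdecefggeegaaageeafgcbfeda'
  #14 SA[14]=15  'cefggeegaaageeafgcbfeda'
  #15 SA[15]=36  'da'
  #16 SA[16]=7  'dbafafdecefggeegaaageeafgcbfeda'
  #17 SA[17]=13  'decefggeegaaageeafgcbfeda'
  #18 SA[18]=28  'eafgcbfeda'
  #19 SA[19]=14  'ecefggeegaaageeafgcbfeda'
  #20 SA[20]=35  'eda'
  #21 SA[21]=6  'edbafafdecefggeegaaageeafgcbfeda'
  #22 SA[22]=27  'eeafgcbfeda'
  #23 SA[23]=20  'eegaaageeafgcbfeda'
  #24 SA[24]=16  'efggeegaaageeafgcbfeda'
  #25 SA[25]=21  'egaaageeafgcbfeda'
  #26 SA[26]=10  'fafdecefggeegaaageeafgcbfeda'
  #27 SA[27]=12  'fdecefggeegaaageeafgcbfeda'
  #28 SA[28]=34  'feda'
  #29 SA[29]=5  'fedbafafdecefggeegaaageeafgcbfeda'
  #30 SA[30]=30  'fgcbfeda'
  #31 SA[31]=17  'fggeegaaageeafgcbfeda'
  #32 SA[32]=22  'gaaageeafgcbfeda'
  #33 SA[33]=3  'gbfedbafafdecefggeegaaageeafgcbfeda'
  #34 SA[34]=31  'gcbfeda'
  #35 SA[35]=26  'geeafgcbfeda'
  #36 SA[36]=19  'geegaaageeafgcbfeda'
  #37 SA[37]=18  'ggeegaaageeafgcbfeda'

[37, 23, 24, 0, 9, 11, 29, 25, 8, 33, 4, 2, 32, 1, 15, 36, 7, 13, 28, 14, 35, 6, 27, 20, 16, 21, 10, 12, 34, 5, 30, 17, 22, 3, 31, 26, 19, 18]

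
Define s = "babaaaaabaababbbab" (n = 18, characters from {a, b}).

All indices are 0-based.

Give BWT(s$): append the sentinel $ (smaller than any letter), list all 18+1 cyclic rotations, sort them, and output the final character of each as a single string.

bbaaabbbaabaaab$aba

rank  rotation             last
    0  $babaaaaabaababbbab  b
    1  aaaaabaababbbab$bab  b
    2  aaaabaababbbab$baba  a
    3  aaabaababbbab$babaa  a
    4  aabaababbbab$babaaa  a
    5  aababbbab$babaaaaab  b
    6  ab$babaaaaabaababbb  b
    7  abaaaaabaababbbab$b  b
    8  abaababbbab$babaaaa  a
    9  ababbbab$babaaaaaba  a
   10  abbbab$babaaaaabaab  b
   11  b$babaaaaabaababbba  a
   12  baaaaabaababbbab$ba  a
   13  baababbbab$babaaaaa  a
   14  bab$babaaaaabaababb  b
   15  babaaaaabaababbbab$  $
   16  babbbab$babaaaaabaa  a
   17  bbab$babaaaaabaabab  b
   18  bbbab$babaaaaabaaba  a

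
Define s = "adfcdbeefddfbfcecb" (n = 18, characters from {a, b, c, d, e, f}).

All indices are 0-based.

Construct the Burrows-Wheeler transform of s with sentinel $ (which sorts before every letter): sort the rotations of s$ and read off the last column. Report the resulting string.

b$cdfeffcfdacbeddbe

rank  rotation             last
    0  $adfcdbeefddfbfcecb  b
    1  adfcdbeefddfbfcecb$  $
    2  b$adfcdbeefddfbfcec  c
    3  beefddfbfcecb$adfcd  d
    4  bfcecb$adfcdbeefddf  f
    5  cb$adfcdbeefddfbfce  e
    6  cdbeefddfbfcecb$adf  f
    7  cecb$adfcdbeefddfbf  f
    8  dbeefddfbfcecb$adfc  c
    9  ddfbfcecb$adfcdbeef  f
   10  dfbfcecb$adfcdbeefd  d
   11  dfcdbeefddfbfcecb$a  a
   12  ecb$adfcdbeefddfbfc  c
   13  eefddfbfcecb$adfcdb  b
   14  efddfbfcecb$adfcdbe  e
   15  fbfcecb$adfcdbeefdd  d
   16  fcdbeefddfbfcecb$ad  d
   17  fcecb$adfcdbeefddfb  b
   18  fddfbfcecb$adfcdbee  e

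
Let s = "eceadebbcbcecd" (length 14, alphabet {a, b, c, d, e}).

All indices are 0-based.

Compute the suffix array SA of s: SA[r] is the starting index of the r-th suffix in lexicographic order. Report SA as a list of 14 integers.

rank→(start, suffix):
  0 → (3, 'adebbcbcecd')
  1 → (6, 'bbcbcecd')
  2 → (7, 'bcbcecd')
  3 → (9, 'bcecd')
  4 → (8, 'cbcecd')
  5 → (12, 'cd')
  6 → (1, 'ceadebbcbcecd')
  7 → (10, 'cecd')
  8 → (13, 'd')
  9 → (4, 'debbcbcecd')
  10 → (2, 'eadebbcbcecd')
  11 → (5, 'ebbcbcecd')
  12 → (11, 'ecd')
  13 → (0, 'eceadebbcbcecd')

[3, 6, 7, 9, 8, 12, 1, 10, 13, 4, 2, 5, 11, 0]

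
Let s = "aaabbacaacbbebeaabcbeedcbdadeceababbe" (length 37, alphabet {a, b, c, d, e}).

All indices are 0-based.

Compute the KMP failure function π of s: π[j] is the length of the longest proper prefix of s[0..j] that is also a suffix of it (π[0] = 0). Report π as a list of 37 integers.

[0, 1, 2, 0, 0, 1, 0, 1, 2, 0, 0, 0, 0, 0, 0, 1, 2, 0, 0, 0, 0, 0, 0, 0, 0, 0, 1, 0, 0, 0, 0, 1, 0, 1, 0, 0, 0]

π[0] = 0
j=1 s[j]='a': π[1]=1 (border 'a')
j=2 s[j]='a': π[2]=2 (border 'aa')
j=3 s[j]='b': k: 2→1→0; π[3]=0 (border '')
j=4 s[j]='b': π[4]=0 (border '')
j=5 s[j]='a': π[5]=1 (border 'a')
j=6 s[j]='c': k: 1→0; π[6]=0 (border '')
j=7 s[j]='a': π[7]=1 (border 'a')
j=8 s[j]='a': π[8]=2 (border 'aa')
j=9 s[j]='c': k: 2→1→0; π[9]=0 (border '')
j=10 s[j]='b': π[10]=0 (border '')
j=11 s[j]='b': π[11]=0 (border '')
j=12 s[j]='e': π[12]=0 (border '')
j=13 s[j]='b': π[13]=0 (border '')
j=14 s[j]='e': π[14]=0 (border '')
j=15 s[j]='a': π[15]=1 (border 'a')
j=16 s[j]='a': π[16]=2 (border 'aa')
j=17 s[j]='b': k: 2→1→0; π[17]=0 (border '')
j=18 s[j]='c': π[18]=0 (border '')
j=19 s[j]='b': π[19]=0 (border '')
j=20 s[j]='e': π[20]=0 (border '')
j=21 s[j]='e': π[21]=0 (border '')
j=22 s[j]='d': π[22]=0 (border '')
j=23 s[j]='c': π[23]=0 (border '')
j=24 s[j]='b': π[24]=0 (border '')
j=25 s[j]='d': π[25]=0 (border '')
j=26 s[j]='a': π[26]=1 (border 'a')
j=27 s[j]='d': k: 1→0; π[27]=0 (border '')
j=28 s[j]='e': π[28]=0 (border '')
j=29 s[j]='c': π[29]=0 (border '')
j=30 s[j]='e': π[30]=0 (border '')
j=31 s[j]='a': π[31]=1 (border 'a')
j=32 s[j]='b': k: 1→0; π[32]=0 (border '')
j=33 s[j]='a': π[33]=1 (border 'a')
j=34 s[j]='b': k: 1→0; π[34]=0 (border '')
j=35 s[j]='b': π[35]=0 (border '')
j=36 s[j]='e': π[36]=0 (border '')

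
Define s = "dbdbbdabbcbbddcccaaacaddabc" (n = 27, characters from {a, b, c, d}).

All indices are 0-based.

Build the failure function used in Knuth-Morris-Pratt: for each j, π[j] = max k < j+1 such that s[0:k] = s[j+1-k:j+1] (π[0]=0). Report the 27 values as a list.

[0, 0, 1, 2, 0, 1, 0, 0, 0, 0, 0, 0, 1, 1, 0, 0, 0, 0, 0, 0, 0, 0, 1, 1, 0, 0, 0]

π[0] = 0
j=1 s[j]='b': π[1]=0 (border '')
j=2 s[j]='d': π[2]=1 (border 'd')
j=3 s[j]='b': π[3]=2 (border 'db')
j=4 s[j]='b': k: 2→0; π[4]=0 (border '')
j=5 s[j]='d': π[5]=1 (border 'd')
j=6 s[j]='a': k: 1→0; π[6]=0 (border '')
j=7 s[j]='b': π[7]=0 (border '')
j=8 s[j]='b': π[8]=0 (border '')
j=9 s[j]='c': π[9]=0 (border '')
j=10 s[j]='b': π[10]=0 (border '')
j=11 s[j]='b': π[11]=0 (border '')
j=12 s[j]='d': π[12]=1 (border 'd')
j=13 s[j]='d': k: 1→0; π[13]=1 (border 'd')
j=14 s[j]='c': k: 1→0; π[14]=0 (border '')
j=15 s[j]='c': π[15]=0 (border '')
j=16 s[j]='c': π[16]=0 (border '')
j=17 s[j]='a': π[17]=0 (border '')
j=18 s[j]='a': π[18]=0 (border '')
j=19 s[j]='a': π[19]=0 (border '')
j=20 s[j]='c': π[20]=0 (border '')
j=21 s[j]='a': π[21]=0 (border '')
j=22 s[j]='d': π[22]=1 (border 'd')
j=23 s[j]='d': k: 1→0; π[23]=1 (border 'd')
j=24 s[j]='a': k: 1→0; π[24]=0 (border '')
j=25 s[j]='b': π[25]=0 (border '')
j=26 s[j]='c': π[26]=0 (border '')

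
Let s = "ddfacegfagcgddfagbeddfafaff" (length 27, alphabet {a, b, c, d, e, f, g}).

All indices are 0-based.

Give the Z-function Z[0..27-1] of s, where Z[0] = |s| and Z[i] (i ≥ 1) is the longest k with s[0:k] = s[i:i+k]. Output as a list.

Z[0]=27
i=1: i≥r, start 0; Z[1]=1 grow→box=[1,2)
i=2: i≥r, start 0; Z[2]=0
i=3: i≥r, start 0; Z[3]=0
i=4: i≥r, start 0; Z[4]=0
i=5: i≥r, start 0; Z[5]=0
i=6: i≥r, start 0; Z[6]=0
i=7: i≥r, start 0; Z[7]=0
i=8: i≥r, start 0; Z[8]=0
i=9: i≥r, start 0; Z[9]=0
i=10: i≥r, start 0; Z[10]=0
i=11: i≥r, start 0; Z[11]=0
i=12: i≥r, start 0; Z[12]=4 grow→box=[12,16)
i=13: min(r-i=3, Z[1]=1)=1; Z[13]=1
i=14: min(r-i=2, Z[2]=0)=0; Z[14]=0
i=15: min(r-i=1, Z[3]=0)=0; Z[15]=0
i=16: i≥r, start 0; Z[16]=0
i=17: i≥r, start 0; Z[17]=0
i=18: i≥r, start 0; Z[18]=0
i=19: i≥r, start 0; Z[19]=4 grow→box=[19,23)
i=20: min(r-i=3, Z[1]=1)=1; Z[20]=1
i=21: min(r-i=2, Z[2]=0)=0; Z[21]=0
i=22: min(r-i=1, Z[3]=0)=0; Z[22]=0
i=23: i≥r, start 0; Z[23]=0
i=24: i≥r, start 0; Z[24]=0
i=25: i≥r, start 0; Z[25]=0
i=26: i≥r, start 0; Z[26]=0

[27, 1, 0, 0, 0, 0, 0, 0, 0, 0, 0, 0, 4, 1, 0, 0, 0, 0, 0, 4, 1, 0, 0, 0, 0, 0, 0]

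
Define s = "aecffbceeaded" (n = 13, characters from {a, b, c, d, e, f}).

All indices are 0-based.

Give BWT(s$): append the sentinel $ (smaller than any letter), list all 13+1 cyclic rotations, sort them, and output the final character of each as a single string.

de$fbeeaeadcfc

rank  rotation        last
    0  $aecffbceeaded  d
    1  aded$aecffbcee  e
    2  aecffbceeaded$  $
    3  bceeaded$aecff  f
    4  ceeaded$aecffb  b
    5  cffbceeaded$ae  e
    6  d$aecffbceeade  e
    7  ded$aecffbceea  a
    8  eaded$aecffbce  e
    9  ecffbceeaded$a  a
   10  ed$aecffbceead  d
   11  eeaded$aecffbc  c
   12  fbceeaded$aecf  f
   13  ffbceeaded$aec  c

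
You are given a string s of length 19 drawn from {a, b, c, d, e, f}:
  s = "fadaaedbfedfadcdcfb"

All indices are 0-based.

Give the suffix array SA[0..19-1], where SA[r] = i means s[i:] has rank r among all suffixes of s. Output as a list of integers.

[3, 1, 12, 4, 18, 7, 14, 16, 2, 6, 13, 15, 10, 5, 9, 0, 11, 17, 8]

rank | idx | suffix
   0 |   3 | aaedbfedfadcdcfb
   1 |   1 | adaaedbfedfadcdcfb
   2 |  12 | adcdcfb
   3 |   4 | aedbfedfadcdcfb
   4 |  18 | b
   5 |   7 | bfedfadcdcfb
   6 |  14 | cdcfb
   7 |  16 | cfb
   8 |   2 | daaedbfedfadcdcfb
   9 |   6 | dbfedfadcdcfb
  10 |  13 | dcdcfb
  11 |  15 | dcfb
  12 |  10 | dfadcdcfb
  13 |   5 | edbfedfadcdcfb
  14 |   9 | edfadcdcfb
  15 |   0 | fadaaedbfedfadcdcfb
  16 |  11 | fadcdcfb
  17 |  17 | fb
  18 |   8 | fedfadcdcfb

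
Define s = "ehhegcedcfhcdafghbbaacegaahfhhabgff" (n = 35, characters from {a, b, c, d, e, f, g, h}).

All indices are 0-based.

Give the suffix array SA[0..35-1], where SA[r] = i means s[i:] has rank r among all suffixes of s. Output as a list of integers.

[19, 24, 30, 20, 13, 25, 18, 17, 31, 11, 5, 21, 8, 12, 7, 6, 22, 3, 0, 34, 33, 14, 9, 27, 23, 4, 32, 15, 29, 16, 10, 2, 26, 28, 1]

rank→(start, suffix):
  0 → (19, 'aacegaahfhhabgff')
  1 → (24, 'aahfhhabgff')
  2 → (30, 'abgff')
  3 → (20, 'acegaahfhhabgff')
  4 → (13, 'afghbbaacegaahfhhabgff')
  5 → (25, 'ahfhhabgff')
  6 → (18, 'baacegaahfhhabgff')
  7 → (17, 'bbaacegaahfhhabgff')
  8 → (31, 'bgff')
  9 → (11, 'cdafghbbaacegaahfhhabgff')
  10 → (5, 'cedcfhcdafghbbaacegaahfhhabgff')
  11 → (21, 'cegaahfhhabgff')
  12 → (8, 'cfhcdafghbbaacegaahfhhabgff')
  13 → (12, 'dafghbbaacegaahfhhabgff')
  14 → (7, 'dcfhcdafghbbaacegaahfhhabgff')
  15 → (6, 'edcfhcdafghbbaacegaahfhhabgff')
  16 → (22, 'egaahfhhabgff')
  17 → (3, 'egcedcfhcdafghbbaacegaahfhhabgff')
  18 → (0, 'ehhegcedcfhcdafghbbaacegaahfhhabgff')
  19 → (34, 'f')
  20 → (33, 'ff')
  21 → (14, 'fghbbaacegaahfhhabgff')
  22 → (9, 'fhcdafghbbaacegaahfhhabgff')
  23 → (27, 'fhhabgff')
  24 → (23, 'gaahfhhabgff')
  25 → (4, 'gcedcfhcdafghbbaacegaahfhhabgff')
  26 → (32, 'gff')
  27 → (15, 'ghbbaacegaahfhhabgff')
  28 → (29, 'habgff')
  29 → (16, 'hbbaacegaahfhhabgff')
  30 → (10, 'hcdafghbbaacegaahfhhabgff')
  31 → (2, 'hegcedcfhcdafghbbaacegaahfhhabgff')
  32 → (26, 'hfhhabgff')
  33 → (28, 'hhabgff')
  34 → (1, 'hhegcedcfhcdafghbbaacegaahfhhabgff')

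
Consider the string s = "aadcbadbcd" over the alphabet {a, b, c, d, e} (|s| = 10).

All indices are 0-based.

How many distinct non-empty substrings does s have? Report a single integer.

sorted suffixes:
  #0 SA[0]=0  'aadcbadbcd'
  #1 SA[1]=5  'adbcd'
  #2 SA[2]=1  'adcbadbcd'
  #3 SA[3]=4  'badbcd'
  #4 SA[4]=7  'bcd'
  #5 SA[5]=3  'cbadbcd'
  #6 SA[6]=8  'cd'
  #7 SA[7]=9  'd'
  #8 SA[8]=6  'dbcd'
  #9 SA[9]=2  'dcbadbcd'

SA = [0, 5, 1, 4, 7, 3, 8, 9, 6, 2]
i: (SA[i-1],SA[i]) lcp shared
  1: (0,5) 1 'a'
  2: (5,1) 2 'ad'
  3: (1,4) 0 ''
  4: (4,7) 1 'b'
  5: (7,3) 0 ''
  6: (3,8) 1 'c'
  7: (8,9) 0 ''
  8: (9,6) 1 'd'
  9: (6,2) 1 'd'

n(n+1)/2 = 10·11/2 = 55
Σ LCP = 0 + 1 + 2 + 0 + 1 + 0 + 1 + 0 + 1 + 1 = 7
distinct = 55 − 7 = 48

48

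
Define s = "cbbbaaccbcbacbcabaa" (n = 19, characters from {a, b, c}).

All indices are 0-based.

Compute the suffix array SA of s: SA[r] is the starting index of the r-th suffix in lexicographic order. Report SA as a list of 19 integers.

rank | idx | suffix
   0 |  18 | a
   1 |  17 | aa
   2 |   4 | aaccbcbacbcabaa
   3 |  15 | abaa
   4 |  11 | acbcabaa
   5 |   5 | accbcbacbcabaa
   6 |  16 | baa
   7 |   3 | baaccbcbacbcabaa
   8 |  10 | bacbcabaa
   9 |   2 | bbaaccbcbacbcabaa
  10 |   1 | bbbaaccbcbacbcabaa
  11 |  13 | bcabaa
  12 |   8 | bcbacbcabaa
  13 |  14 | cabaa
  14 |   9 | cbacbcabaa
  15 |   0 | cbbbaaccbcbacbcabaa
  16 |  12 | cbcabaa
  17 |   7 | cbcbacbcabaa
  18 |   6 | ccbcbacbcabaa

[18, 17, 4, 15, 11, 5, 16, 3, 10, 2, 1, 13, 8, 14, 9, 0, 12, 7, 6]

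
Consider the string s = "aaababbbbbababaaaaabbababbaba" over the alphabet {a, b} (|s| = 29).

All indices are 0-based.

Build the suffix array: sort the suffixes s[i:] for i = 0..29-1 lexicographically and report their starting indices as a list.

[28, 14, 15, 0, 16, 1, 17, 26, 12, 10, 21, 2, 23, 18, 4, 27, 13, 25, 11, 9, 20, 22, 3, 24, 8, 19, 7, 6, 5]

rank | idx | suffix
   0 |  28 | a
   1 |  14 | aaaaabbababbaba
   2 |  15 | aaaabbababbaba
   3 |   0 | aaababbbbbababaaaaabbababbaba
   4 |  16 | aaabbababbaba
   5 |   1 | aababbbbbababaaaaabbababbaba
   6 |  17 | aabbababbaba
   7 |  26 | aba
   8 |  12 | abaaaaabbababbaba
   9 |  10 | ababaaaaabbababbaba
  10 |  21 | ababbaba
  11 |   2 | ababbbbbababaaaaabbababbaba
  12 |  23 | abbaba
  13 |  18 | abbababbaba
  14 |   4 | abbbbbababaaaaabbababbaba
  15 |  27 | ba
  16 |  13 | baaaaabbababbaba
  17 |  25 | baba
  18 |  11 | babaaaaabbababbaba
  19 |   9 | bababaaaaabbababbaba
  20 |  20 | bababbaba
  21 |  22 | babbaba
  22 |   3 | babbbbbababaaaaabbababbaba
  23 |  24 | bbaba
  24 |   8 | bbababaaaaabbababbaba
  25 |  19 | bbababbaba
  26 |   7 | bbbababaaaaabbababbaba
  27 |   6 | bbbbababaaaaabbababbaba
  28 |   5 | bbbbbababaaaaabbababbaba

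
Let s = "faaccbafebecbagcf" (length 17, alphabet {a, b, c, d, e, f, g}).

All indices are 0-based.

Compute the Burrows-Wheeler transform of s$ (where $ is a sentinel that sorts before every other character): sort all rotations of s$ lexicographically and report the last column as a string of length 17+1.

ffabbcceceagfbc$aa

rank  rotation            last
    0  $faaccbafebecbagcf  f
    1  aaccbafebecbagcf$f  f
    2  accbafebecbagcf$fa  a
    3  afebecbagcf$faaccb  b
    4  agcf$faaccbafebecb  b
    5  bafebecbagcf$faacc  c
    6  bagcf$faaccbafebec  c
    7  becbagcf$faaccbafe  e
    8  cbafebecbagcf$faac  c
    9  cbagcf$faaccbafebe  e
   10  ccbafebecbagcf$faa  a
   11  cf$faaccbafebecbag  g
   12  ebecbagcf$faaccbaf  f
   13  ecbagcf$faaccbafeb  b
   14  f$faaccbafebecbagc  c
   15  faaccbafebecbagcf$  $
   16  febecbagcf$faaccba  a
   17  gcf$faaccbafebecba  a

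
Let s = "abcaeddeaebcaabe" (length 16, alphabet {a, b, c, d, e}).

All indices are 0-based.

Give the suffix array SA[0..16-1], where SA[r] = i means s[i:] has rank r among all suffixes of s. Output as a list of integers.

sorted suffixes:
  #0 SA[0]=12  'aabe'
  #1 SA[1]=0  'abcaeddeaebcaabe'
  #2 SA[2]=13  'abe'
  #3 SA[3]=8  'aebcaabe'
  #4 SA[4]=3  'aeddeaebcaabe'
  #5 SA[5]=10  'bcaabe'
  #6 SA[6]=1  'bcaeddeaebcaabe'
  #7 SA[7]=14  'be'
  #8 SA[8]=11  'caabe'
  #9 SA[9]=2  'caeddeaebcaabe'
  #10 SA[10]=5  'ddeaebcaabe'
  #11 SA[11]=6  'deaebcaabe'
  #12 SA[12]=15  'e'
  #13 SA[13]=7  'eaebcaabe'
  #14 SA[14]=9  'ebcaabe'
  #15 SA[15]=4  'eddeaebcaabe'

[12, 0, 13, 8, 3, 10, 1, 14, 11, 2, 5, 6, 15, 7, 9, 4]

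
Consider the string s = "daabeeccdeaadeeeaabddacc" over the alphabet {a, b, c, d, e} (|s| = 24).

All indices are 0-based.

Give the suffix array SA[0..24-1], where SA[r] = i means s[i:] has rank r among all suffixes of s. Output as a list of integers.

rank | idx | suffix
   0 |  16 | aabddacc
   1 |   1 | aabeeccdeaadeeeaabddacc
   2 |  10 | aadeeeaabddacc
   3 |  17 | abddacc
   4 |   2 | abeeccdeaadeeeaabddacc
   5 |  21 | acc
   6 |  11 | adeeeaabddacc
   7 |  18 | bddacc
   8 |   3 | beeccdeaadeeeaabddacc
   9 |  23 | c
  10 |  22 | cc
  11 |   6 | ccdeaadeeeaabddacc
  12 |   7 | cdeaadeeeaabddacc
  13 |   0 | daabeeccdeaadeeeaabddacc
  14 |  20 | dacc
  15 |  19 | ddacc
  16 |   8 | deaadeeeaabddacc
  17 |  12 | deeeaabddacc
  18 |  15 | eaabddacc
  19 |   9 | eaadeeeaabddacc
  20 |   5 | eccdeaadeeeaabddacc
  21 |  14 | eeaabddacc
  22 |   4 | eeccdeaadeeeaabddacc
  23 |  13 | eeeaabddacc

[16, 1, 10, 17, 2, 21, 11, 18, 3, 23, 22, 6, 7, 0, 20, 19, 8, 12, 15, 9, 5, 14, 4, 13]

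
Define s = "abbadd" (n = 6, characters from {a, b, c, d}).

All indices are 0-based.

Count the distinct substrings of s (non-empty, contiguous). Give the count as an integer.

sorted suffixes:
  #0 SA[0]=0  'abbadd'
  #1 SA[1]=3  'add'
  #2 SA[2]=2  'badd'
  #3 SA[3]=1  'bbadd'
  #4 SA[4]=5  'd'
  #5 SA[5]=4  'dd'

SA = [0, 3, 2, 1, 5, 4]
i: (SA[i-1],SA[i]) lcp shared
  1: (0,3) 1 'a'
  2: (3,2) 0 ''
  3: (2,1) 1 'b'
  4: (1,5) 0 ''
  5: (5,4) 1 'd'

n(n+1)/2 = 6·7/2 = 21
Σ LCP = 0 + 1 + 0 + 1 + 0 + 1 = 3
distinct = 21 − 3 = 18

18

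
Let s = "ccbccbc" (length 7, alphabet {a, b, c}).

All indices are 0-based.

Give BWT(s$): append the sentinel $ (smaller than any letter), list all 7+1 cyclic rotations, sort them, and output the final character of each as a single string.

rank  rotation  last
    0  $ccbccbc  c
    1  bc$ccbcc  c
    2  bccbc$cc  c
    3  c$ccbccb  b
    4  cbc$ccbc  c
    5  cbccbc$c  c
    6  ccbc$ccb  b
    7  ccbccbc$  $

cccbccb$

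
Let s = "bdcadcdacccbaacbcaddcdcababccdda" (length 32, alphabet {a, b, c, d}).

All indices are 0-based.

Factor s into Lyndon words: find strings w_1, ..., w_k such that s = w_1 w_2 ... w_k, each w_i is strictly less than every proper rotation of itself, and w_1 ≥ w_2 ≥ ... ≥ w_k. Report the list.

emit factor 1: 'bdc' (i=0, period=3)
emit factor 2: 'adcd' (i=3, period=4)
emit factor 3: 'acccb' (i=7, period=5)
emit factor 4: 'aacbcaddcdcababccdd' (i=12, period=19)
emit factor 5: 'a' (i=31, period=1)

["bdc", "adcd", "acccb", "aacbcaddcdcababccdd", "a"]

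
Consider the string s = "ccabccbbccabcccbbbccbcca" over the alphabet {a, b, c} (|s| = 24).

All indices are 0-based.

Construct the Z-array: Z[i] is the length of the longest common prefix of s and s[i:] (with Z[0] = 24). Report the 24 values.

[24, 1, 0, 0, 2, 1, 0, 0, 6, 1, 0, 0, 2, 2, 1, 0, 0, 0, 2, 1, 0, 3, 1, 0]

Z[0]=24
i=1: i≥r, start 0; Z[1]=1 extend→box=[1,2)
i=2: i≥r, start 0; Z[2]=0
i=3: i≥r, start 0; Z[3]=0
i=4: i≥r, start 0; Z[4]=2 extend→box=[4,6)
i=5: min(r-i=1, Z[1]=1)=1; Z[5]=1
i=6: i≥r, start 0; Z[6]=0
i=7: i≥r, start 0; Z[7]=0
i=8: i≥r, start 0; Z[8]=6 extend→box=[8,14)
i=9: min(r-i=5, Z[1]=1)=1; Z[9]=1
i=10: min(r-i=4, Z[2]=0)=0; Z[10]=0
i=11: min(r-i=3, Z[3]=0)=0; Z[11]=0
i=12: min(r-i=2, Z[4]=2)=2; Z[12]=2
i=13: min(r-i=1, Z[5]=1)=1; Z[13]=2 extend→box=[13,15)
i=14: min(r-i=1, Z[1]=1)=1; Z[14]=1
i=15: i≥r, start 0; Z[15]=0
i=16: i≥r, start 0; Z[16]=0
i=17: i≥r, start 0; Z[17]=0
i=18: i≥r, start 0; Z[18]=2 extend→box=[18,20)
i=19: min(r-i=1, Z[1]=1)=1; Z[19]=1
i=20: i≥r, start 0; Z[20]=0
i=21: i≥r, start 0; Z[21]=3 extend→box=[21,24)
i=22: min(r-i=2, Z[1]=1)=1; Z[22]=1
i=23: min(r-i=1, Z[2]=0)=0; Z[23]=0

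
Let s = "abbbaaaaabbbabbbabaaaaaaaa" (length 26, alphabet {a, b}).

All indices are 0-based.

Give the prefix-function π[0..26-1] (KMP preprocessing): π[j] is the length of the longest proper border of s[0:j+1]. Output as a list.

π[0] = 0
j=1 s[j]='b': π[1]=0 (border '')
j=2 s[j]='b': π[2]=0 (border '')
j=3 s[j]='b': π[3]=0 (border '')
j=4 s[j]='a': π[4]=1 (border 'a')
j=5 s[j]='a': k: 1→0; π[5]=1 (border 'a')
j=6 s[j]='a': k: 1→0; π[6]=1 (border 'a')
j=7 s[j]='a': k: 1→0; π[7]=1 (border 'a')
j=8 s[j]='a': k: 1→0; π[8]=1 (border 'a')
j=9 s[j]='b': π[9]=2 (border 'ab')
j=10 s[j]='b': π[10]=3 (border 'abb')
j=11 s[j]='b': π[11]=4 (border 'abbb')
j=12 s[j]='a': π[12]=5 (border 'abbba')
j=13 s[j]='b': k: 5→1; π[13]=2 (border 'ab')
j=14 s[j]='b': π[14]=3 (border 'abb')
j=15 s[j]='b': π[15]=4 (border 'abbb')
j=16 s[j]='a': π[16]=5 (border 'abbba')
j=17 s[j]='b': k: 5→1; π[17]=2 (border 'ab')
j=18 s[j]='a': k: 2→0; π[18]=1 (border 'a')
j=19 s[j]='a': k: 1→0; π[19]=1 (border 'a')
j=20 s[j]='a': k: 1→0; π[20]=1 (border 'a')
j=21 s[j]='a': k: 1→0; π[21]=1 (border 'a')
j=22 s[j]='a': k: 1→0; π[22]=1 (border 'a')
j=23 s[j]='a': k: 1→0; π[23]=1 (border 'a')
j=24 s[j]='a': k: 1→0; π[24]=1 (border 'a')
j=25 s[j]='a': k: 1→0; π[25]=1 (border 'a')

[0, 0, 0, 0, 1, 1, 1, 1, 1, 2, 3, 4, 5, 2, 3, 4, 5, 2, 1, 1, 1, 1, 1, 1, 1, 1]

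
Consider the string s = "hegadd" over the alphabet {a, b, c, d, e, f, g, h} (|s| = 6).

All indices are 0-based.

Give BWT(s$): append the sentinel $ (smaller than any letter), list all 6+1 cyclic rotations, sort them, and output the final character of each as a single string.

rank  rotation last
    0  $hegadd  d
    1  add$heg  g
    2  d$hegad  d
    3  dd$hega  a
    4  egadd$h  h
    5  gadd$he  e
    6  hegadd$  $

dgdahe$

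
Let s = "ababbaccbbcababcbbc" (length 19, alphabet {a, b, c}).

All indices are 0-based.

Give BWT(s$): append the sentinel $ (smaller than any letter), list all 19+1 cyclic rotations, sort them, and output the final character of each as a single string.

c$cbbbaabaccbbabbbca

rank  rotation              last
    0  $ababbaccbbcababcbbc  c
    1  ababbaccbbcababcbbc$  $
    2  ababcbbc$ababbaccbbc  c
    3  abbaccbbcababcbbc$ab  b
    4  abcbbc$ababbaccbbcab  b
    5  accbbcababcbbc$ababb  b
    6  babbaccbbcababcbbc$a  a
    7  babcbbc$ababbaccbbca  a
    8  baccbbcababcbbc$abab  b
    9  bbaccbbcababcbbc$aba  a
   10  bbc$ababbaccbbcababc  c
   11  bbcababcbbc$ababbacc  c
   12  bc$ababbaccbbcababcb  b
   13  bcababcbbc$ababbaccb  b
   14  bcbbc$ababbaccbbcaba  a
   15  c$ababbaccbbcababcbb  b
   16  cababcbbc$ababbaccbb  b
   17  cbbc$ababbaccbbcabab  b
   18  cbbcababcbbc$ababbac  c
   19  ccbbcababcbbc$ababba  a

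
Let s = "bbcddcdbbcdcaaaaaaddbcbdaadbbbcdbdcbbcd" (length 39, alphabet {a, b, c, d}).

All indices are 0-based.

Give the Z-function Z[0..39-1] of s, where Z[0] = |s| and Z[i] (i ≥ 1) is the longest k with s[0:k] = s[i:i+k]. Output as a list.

Z[0]=39
i=1: outside box; Z[1]=1 extend→box=[1,2)
i=2: outside box; Z[2]=0
i=3: outside box; Z[3]=0
i=4: outside box; Z[4]=0
i=5: outside box; Z[5]=0
i=6: outside box; Z[6]=0
i=7: outside box; Z[7]=4 extend→box=[7,11)
i=8: min(r-i=3, Z[1]=1)=1; Z[8]=1
i=9: min(r-i=2, Z[2]=0)=0; Z[9]=0
i=10: min(r-i=1, Z[3]=0)=0; Z[10]=0
i=11: outside box; Z[11]=0
i=12: outside box; Z[12]=0
i=13: outside box; Z[13]=0
i=14: outside box; Z[14]=0
i=15: outside box; Z[15]=0
i=16: outside box; Z[16]=0
i=17: outside box; Z[17]=0
i=18: outside box; Z[18]=0
i=19: outside box; Z[19]=0
i=20: outside box; Z[20]=1 extend→box=[20,21)
i=21: outside box; Z[21]=0
i=22: outside box; Z[22]=1 extend→box=[22,23)
i=23: outside box; Z[23]=0
i=24: outside box; Z[24]=0
i=25: outside box; Z[25]=0
i=26: outside box; Z[26]=0
i=27: outside box; Z[27]=2 extend→box=[27,29)
i=28: min(r-i=1, Z[1]=1)=1; Z[28]=4 extend→box=[28,32)
i=29: min(r-i=3, Z[1]=1)=1; Z[29]=1
i=30: min(r-i=2, Z[2]=0)=0; Z[30]=0
i=31: min(r-i=1, Z[3]=0)=0; Z[31]=0
i=32: outside box; Z[32]=1 extend→box=[32,33)
i=33: outside box; Z[33]=0
i=34: outside box; Z[34]=0
i=35: outside box; Z[35]=4 extend→box=[35,39)
i=36: min(r-i=3, Z[1]=1)=1; Z[36]=1
i=37: min(r-i=2, Z[2]=0)=0; Z[37]=0
i=38: min(r-i=1, Z[3]=0)=0; Z[38]=0

[39, 1, 0, 0, 0, 0, 0, 4, 1, 0, 0, 0, 0, 0, 0, 0, 0, 0, 0, 0, 1, 0, 1, 0, 0, 0, 0, 2, 4, 1, 0, 0, 1, 0, 0, 4, 1, 0, 0]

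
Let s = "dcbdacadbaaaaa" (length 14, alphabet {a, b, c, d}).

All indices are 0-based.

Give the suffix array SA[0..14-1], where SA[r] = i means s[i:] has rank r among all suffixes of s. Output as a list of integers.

rank→(start, suffix):
  0 → (13, 'a')
  1 → (12, 'aa')
  2 → (11, 'aaa')
  3 → (10, 'aaaa')
  4 → (9, 'aaaaa')
  5 → (4, 'acadbaaaaa')
  6 → (6, 'adbaaaaa')
  7 → (8, 'baaaaa')
  8 → (2, 'bdacadbaaaaa')
  9 → (5, 'cadbaaaaa')
  10 → (1, 'cbdacadbaaaaa')
  11 → (3, 'dacadbaaaaa')
  12 → (7, 'dbaaaaa')
  13 → (0, 'dcbdacadbaaaaa')

[13, 12, 11, 10, 9, 4, 6, 8, 2, 5, 1, 3, 7, 0]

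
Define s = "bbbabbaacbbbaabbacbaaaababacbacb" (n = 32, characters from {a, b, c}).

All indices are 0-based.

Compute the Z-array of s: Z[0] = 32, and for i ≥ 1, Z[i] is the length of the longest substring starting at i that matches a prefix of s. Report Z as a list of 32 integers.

Z[0]=32
i=1: i≥r, start 0; Z[1]=2 extend→box=[1,3)
i=2: min(r-i=1, Z[1]=2)=1; Z[2]=1
i=3: i≥r, start 0; Z[3]=0
i=4: i≥r, start 0; Z[4]=2 extend→box=[4,6)
i=5: min(r-i=1, Z[1]=2)=1; Z[5]=1
i=6: i≥r, start 0; Z[6]=0
i=7: i≥r, start 0; Z[7]=0
i=8: i≥r, start 0; Z[8]=0
i=9: i≥r, start 0; Z[9]=4 extend→box=[9,13)
i=10: min(r-i=3, Z[1]=2)=2; Z[10]=2
i=11: min(r-i=2, Z[2]=1)=1; Z[11]=1
i=12: min(r-i=1, Z[3]=0)=0; Z[12]=0
i=13: i≥r, start 0; Z[13]=0
i=14: i≥r, start 0; Z[14]=2 extend→box=[14,16)
i=15: min(r-i=1, Z[1]=2)=1; Z[15]=1
i=16: i≥r, start 0; Z[16]=0
i=17: i≥r, start 0; Z[17]=0
i=18: i≥r, start 0; Z[18]=1 extend→box=[18,19)
i=19: i≥r, start 0; Z[19]=0
i=20: i≥r, start 0; Z[20]=0
i=21: i≥r, start 0; Z[21]=0
i=22: i≥r, start 0; Z[22]=0
i=23: i≥r, start 0; Z[23]=1 extend→box=[23,24)
i=24: i≥r, start 0; Z[24]=0
i=25: i≥r, start 0; Z[25]=1 extend→box=[25,26)
i=26: i≥r, start 0; Z[26]=0
i=27: i≥r, start 0; Z[27]=0
i=28: i≥r, start 0; Z[28]=1 extend→box=[28,29)
i=29: i≥r, start 0; Z[29]=0
i=30: i≥r, start 0; Z[30]=0
i=31: i≥r, start 0; Z[31]=1 extend→box=[31,32)

[32, 2, 1, 0, 2, 1, 0, 0, 0, 4, 2, 1, 0, 0, 2, 1, 0, 0, 1, 0, 0, 0, 0, 1, 0, 1, 0, 0, 1, 0, 0, 1]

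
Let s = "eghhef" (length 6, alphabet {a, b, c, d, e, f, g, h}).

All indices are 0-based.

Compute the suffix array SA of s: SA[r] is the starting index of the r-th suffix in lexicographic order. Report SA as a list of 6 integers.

[4, 0, 5, 1, 3, 2]

rank | idx | suffix
   0 |   4 | ef
   1 |   0 | eghhef
   2 |   5 | f
   3 |   1 | ghhef
   4 |   3 | hef
   5 |   2 | hhef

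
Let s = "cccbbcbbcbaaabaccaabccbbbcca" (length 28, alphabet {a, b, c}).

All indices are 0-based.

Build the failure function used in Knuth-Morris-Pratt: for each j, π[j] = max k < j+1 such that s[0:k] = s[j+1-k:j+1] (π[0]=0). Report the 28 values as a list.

[0, 1, 2, 0, 0, 1, 0, 0, 1, 0, 0, 0, 0, 0, 0, 1, 2, 0, 0, 0, 1, 2, 0, 0, 0, 1, 2, 0]

π[0] = 0
j=1 s[j]='c': π[1]=1 (border 'c')
j=2 s[j]='c': π[2]=2 (border 'cc')
j=3 s[j]='b': k: 2→1→0; π[3]=0 (border '')
j=4 s[j]='b': π[4]=0 (border '')
j=5 s[j]='c': π[5]=1 (border 'c')
j=6 s[j]='b': k: 1→0; π[6]=0 (border '')
j=7 s[j]='b': π[7]=0 (border '')
j=8 s[j]='c': π[8]=1 (border 'c')
j=9 s[j]='b': k: 1→0; π[9]=0 (border '')
j=10 s[j]='a': π[10]=0 (border '')
j=11 s[j]='a': π[11]=0 (border '')
j=12 s[j]='a': π[12]=0 (border '')
j=13 s[j]='b': π[13]=0 (border '')
j=14 s[j]='a': π[14]=0 (border '')
j=15 s[j]='c': π[15]=1 (border 'c')
j=16 s[j]='c': π[16]=2 (border 'cc')
j=17 s[j]='a': k: 2→1→0; π[17]=0 (border '')
j=18 s[j]='a': π[18]=0 (border '')
j=19 s[j]='b': π[19]=0 (border '')
j=20 s[j]='c': π[20]=1 (border 'c')
j=21 s[j]='c': π[21]=2 (border 'cc')
j=22 s[j]='b': k: 2→1→0; π[22]=0 (border '')
j=23 s[j]='b': π[23]=0 (border '')
j=24 s[j]='b': π[24]=0 (border '')
j=25 s[j]='c': π[25]=1 (border 'c')
j=26 s[j]='c': π[26]=2 (border 'cc')
j=27 s[j]='a': k: 2→1→0; π[27]=0 (border '')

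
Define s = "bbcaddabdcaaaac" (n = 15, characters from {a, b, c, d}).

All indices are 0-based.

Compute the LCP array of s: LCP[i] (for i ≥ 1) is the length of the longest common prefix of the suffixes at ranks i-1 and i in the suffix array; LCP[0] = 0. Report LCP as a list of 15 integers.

rank | idx | suffix
   0 |  10 | aaaac
   1 |  11 | aaac
   2 |  12 | aac
   3 |   6 | abdcaaaac
   4 |  13 | ac
   5 |   3 | addabdcaaaac
   6 |   0 | bbcaddabdcaaaac
   7 |   1 | bcaddabdcaaaac
   8 |   7 | bdcaaaac
   9 |  14 | c
  10 |   9 | caaaac
  11 |   2 | caddabdcaaaac
  12 |   5 | dabdcaaaac
  13 |   8 | dcaaaac
  14 |   4 | ddabdcaaaac

SA = [10, 11, 12, 6, 13, 3, 0, 1, 7, 14, 9, 2, 5, 8, 4]
rank  pair      lcp
   1  s[10:],s[11:]  3  'aaa'
   2  s[11:],s[12:]  2  'aa'
   3  s[12:],s[6:]  1  'a'
   4  s[6:],s[13:]  1  'a'
   5  s[13:],s[3:]  1  'a'
   6  s[3:],s[0:]  0  ''
   7  s[0:],s[1:]  1  'b'
   8  s[1:],s[7:]  1  'b'
   9  s[7:],s[14:]  0  ''
  10  s[14:],s[9:]  1  'c'
  11  s[9:],s[2:]  2  'ca'
  12  s[2:],s[5:]  0  ''
  13  s[5:],s[8:]  1  'd'
  14  s[8:],s[4:]  1  'd'

[0, 3, 2, 1, 1, 1, 0, 1, 1, 0, 1, 2, 0, 1, 1]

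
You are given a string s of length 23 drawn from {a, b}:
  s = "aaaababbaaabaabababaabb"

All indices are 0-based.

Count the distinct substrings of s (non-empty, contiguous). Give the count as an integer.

211

sorted suffixes:
  #0 SA[0]=0  'aaaababbaaabaabababaabb'
  #1 SA[1]=8  'aaabaabababaabb'
  #2 SA[2]=1  'aaababbaaabaabababaabb'
  #3 SA[3]=9  'aabaabababaabb'
  #4 SA[4]=12  'aabababaabb'
  #5 SA[5]=2  'aababbaaabaabababaabb'
  #6 SA[6]=19  'aabb'
  #7 SA[7]=10  'abaabababaabb'
  #8 SA[8]=17  'abaabb'
  #9 SA[9]=15  'ababaabb'
  #10 SA[10]=13  'abababaabb'
  #11 SA[11]=3  'ababbaaabaabababaabb'
  #12 SA[12]=20  'abb'
  #13 SA[13]=5  'abbaaabaabababaabb'
  #14 SA[14]=22  'b'
  #15 SA[15]=7  'baaabaabababaabb'
  #16 SA[16]=11  'baabababaabb'
  #17 SA[17]=18  'baabb'
  #18 SA[18]=16  'babaabb'
  #19 SA[19]=14  'bababaabb'
  #20 SA[20]=4  'babbaaabaabababaabb'
  #21 SA[21]=21  'bb'
  #22 SA[22]=6  'bbaaabaabababaabb'

SA = [0, 8, 1, 9, 12, 2, 19, 10, 17, 15, 13, 3, 20, 5, 22, 7, 11, 18, 16, 14, 4, 21, 6]
[i] adj suffixes → lcp
  [1] 0/8 → 3 ('aaa')
  [2] 8/1 → 5 ('aaaba')
  [3] 1/9 → 2 ('aa')
  [4] 9/12 → 4 ('aaba')
  [5] 12/2 → 5 ('aabab')
  [6] 2/19 → 3 ('aab')
  [7] 19/10 → 1 ('a')
  [8] 10/17 → 5 ('abaab')
  [9] 17/15 → 3 ('aba')
  [10] 15/13 → 5 ('ababa')
  [11] 13/3 → 4 ('abab')
  [12] 3/20 → 2 ('ab')
  [13] 20/5 → 3 ('abb')
  [14] 5/22 → 0 ('')
  [15] 22/7 → 1 ('b')
  [16] 7/11 → 3 ('baa')
  [17] 11/18 → 4 ('baab')
  [18] 18/16 → 2 ('ba')
  [19] 16/14 → 4 ('baba')
  [20] 14/4 → 3 ('bab')
  [21] 4/21 → 1 ('b')
  [22] 21/6 → 2 ('bb')

n(n+1)/2 = 23·24/2 = 276
Σ LCP = 0 + 3 + 5 + 2 + 4 + 5 + 3 + 1 + 5 + 3 + 5 + 4 + 2 + 3 + 0 + 1 + 3 + 4 + 2 + 4 + 3 + 1 + 2 = 65
distinct = 276 − 65 = 211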